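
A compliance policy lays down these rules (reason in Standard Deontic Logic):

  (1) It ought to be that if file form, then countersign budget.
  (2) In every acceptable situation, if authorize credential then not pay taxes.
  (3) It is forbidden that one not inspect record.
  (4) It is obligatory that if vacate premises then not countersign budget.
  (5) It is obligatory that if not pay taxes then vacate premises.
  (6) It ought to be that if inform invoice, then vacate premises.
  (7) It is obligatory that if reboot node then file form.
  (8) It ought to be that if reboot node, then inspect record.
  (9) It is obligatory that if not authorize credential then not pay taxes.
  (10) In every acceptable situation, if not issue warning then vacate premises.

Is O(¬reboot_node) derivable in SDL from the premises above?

Premises 2 and 9 cover both cases: O(authorize_credential → ¬pay_taxes) and O(¬authorize_credential → ¬pay_taxes). Since authorize_credential ∨ ¬authorize_credential is a tautology, O(¬pay_taxes) follows.
Applying K to premise 5 (O(¬pay_taxes → vacate_premises)) and O(¬pay_taxes) yields O(vacate_premises).
With premise 4, O(vacate_premises → ¬countersign_budget), the K-axiom yields O(¬countersign_budget).
Premise 1, O(file_form → countersign_budget), contraposes to O(¬countersign_budget → ¬file_form); with O(¬countersign_budget) we get O(¬file_form).
Premise 7 is O(reboot_node → file_form); contrapositively O(¬file_form → ¬reboot_node). Since O(¬file_form) holds, K gives O(¬reboot_node).
Premises 3, 6, 8, 10 do not contribute to this derivation.
So O(¬reboot_node) follows.

Yes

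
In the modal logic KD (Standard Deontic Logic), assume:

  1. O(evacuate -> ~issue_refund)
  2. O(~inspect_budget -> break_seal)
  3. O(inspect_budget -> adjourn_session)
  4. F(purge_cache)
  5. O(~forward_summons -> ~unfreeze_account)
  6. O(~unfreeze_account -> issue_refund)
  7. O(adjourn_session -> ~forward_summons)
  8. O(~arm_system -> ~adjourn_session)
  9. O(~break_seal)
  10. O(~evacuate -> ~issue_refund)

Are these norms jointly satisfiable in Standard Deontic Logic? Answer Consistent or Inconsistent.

Premises 1 and 10 cover both cases: O(evacuate -> ~issue_refund) and O(~evacuate -> ~issue_refund). Since evacuate ∨ ~evacuate is a tautology, O(~issue_refund) follows.
Premise 6, O(~unfreeze_account -> issue_refund), contraposes to O(~issue_refund -> unfreeze_account); with O(~issue_refund) we get O(unfreeze_account).
Premise 5 is O(~forward_summons -> ~unfreeze_account); contrapositively O(unfreeze_account -> forward_summons). Since O(unfreeze_account) holds, K gives O(forward_summons).
The contrapositive of premise 7 (O(adjourn_session -> ~forward_summons)) is O(forward_summons -> ~adjourn_session), and O(forward_summons) is already established, so O(~adjourn_session).
Premise 3 is O(inspect_budget -> adjourn_session); contrapositively O(~adjourn_session -> ~inspect_budget). Since O(~adjourn_session) holds, K gives O(~inspect_budget).
With premise 2, O(~inspect_budget -> break_seal), the K-axiom yields O(break_seal).
Yet premise 9 states O(~break_seal).
We now have both O(break_seal) and O(~break_seal) — break_seal is simultaneously obligatory and forbidden, violating the D-axiom.

Inconsistent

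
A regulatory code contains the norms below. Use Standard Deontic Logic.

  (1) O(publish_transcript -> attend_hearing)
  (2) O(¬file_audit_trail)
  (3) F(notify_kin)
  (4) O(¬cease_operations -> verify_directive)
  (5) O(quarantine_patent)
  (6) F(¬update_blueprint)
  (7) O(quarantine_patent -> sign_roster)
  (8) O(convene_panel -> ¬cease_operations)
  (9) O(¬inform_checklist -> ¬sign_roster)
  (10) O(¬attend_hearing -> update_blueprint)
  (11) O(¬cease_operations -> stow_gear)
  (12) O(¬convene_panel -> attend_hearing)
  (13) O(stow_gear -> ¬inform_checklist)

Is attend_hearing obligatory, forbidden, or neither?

Premise 5 gives O(quarantine_patent).
From O(quarantine_patent) and premise 7, O(quarantine_patent -> sign_roster), we obtain O(sign_roster).
Premise 9, O(¬inform_checklist -> ¬sign_roster), contraposes to O(sign_roster -> inform_checklist); with O(sign_roster) we get O(inform_checklist).
Premise 13, O(stow_gear -> ¬inform_checklist), contraposes to O(inform_checklist -> ¬stow_gear); with O(inform_checklist) we get O(¬stow_gear).
The contrapositive of premise 11 (O(¬cease_operations -> stow_gear)) is O(¬stow_gear -> cease_operations), and O(¬stow_gear) is already established, so O(cease_operations).
Premise 8 is O(convene_panel -> ¬cease_operations); contrapositively O(cease_operations -> ¬convene_panel). Since O(cease_operations) holds, K gives O(¬convene_panel).
From O(¬convene_panel) and premise 12, O(¬convene_panel -> attend_hearing), we obtain O(attend_hearing).
Premises 1, 2, 3, 4, 6, 10 do not contribute to this derivation.
Hence attend_hearing is obligatory.

Obligatory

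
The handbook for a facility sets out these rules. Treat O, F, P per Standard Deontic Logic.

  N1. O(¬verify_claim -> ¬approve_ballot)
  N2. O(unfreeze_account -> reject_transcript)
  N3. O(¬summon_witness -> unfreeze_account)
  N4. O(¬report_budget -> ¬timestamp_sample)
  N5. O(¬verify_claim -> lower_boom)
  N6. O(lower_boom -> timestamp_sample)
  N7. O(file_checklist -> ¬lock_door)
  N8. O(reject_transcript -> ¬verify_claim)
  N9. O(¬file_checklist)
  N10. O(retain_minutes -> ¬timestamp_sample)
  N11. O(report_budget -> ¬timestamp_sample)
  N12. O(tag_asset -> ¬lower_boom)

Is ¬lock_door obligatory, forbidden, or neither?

Premise 7 is O(file_checklist -> ¬lock_door), but O(file_checklist) is not derivable from the premises, so it does not yield O(¬lock_door).
No premise or chain of K-axiom applications forces O(¬lock_door), and none forces O(lock_door). So ¬lock_door is neither obligatory nor forbidden under these norms.

Neither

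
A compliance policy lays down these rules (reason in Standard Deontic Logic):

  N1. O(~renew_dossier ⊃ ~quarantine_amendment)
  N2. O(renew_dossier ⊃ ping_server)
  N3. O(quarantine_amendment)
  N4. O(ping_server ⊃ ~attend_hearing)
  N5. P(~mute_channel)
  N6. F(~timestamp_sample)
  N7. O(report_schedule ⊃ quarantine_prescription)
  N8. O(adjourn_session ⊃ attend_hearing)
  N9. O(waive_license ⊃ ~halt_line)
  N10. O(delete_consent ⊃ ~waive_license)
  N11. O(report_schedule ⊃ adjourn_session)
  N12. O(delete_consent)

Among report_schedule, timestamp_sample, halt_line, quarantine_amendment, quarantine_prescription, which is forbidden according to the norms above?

report_schedule

Premise 3 gives O(quarantine_amendment).
Premise 1, O(~renew_dossier ⊃ ~quarantine_amendment), contraposes to O(quarantine_amendment ⊃ renew_dossier); with O(quarantine_amendment) we get O(renew_dossier).
From O(renew_dossier) and premise 2, O(renew_dossier ⊃ ping_server), we obtain O(ping_server).
From O(ping_server) and premise 4, O(ping_server ⊃ ~attend_hearing), we obtain O(~attend_hearing).
Premise 8 is O(adjourn_session ⊃ attend_hearing); contrapositively O(~attend_hearing ⊃ ~adjourn_session). Since O(~attend_hearing) holds, K gives O(~adjourn_session).
Premise 11 is O(report_schedule ⊃ adjourn_session); contrapositively O(~adjourn_session ⊃ ~report_schedule). Since O(~adjourn_session) holds, K gives O(~report_schedule).
So O(~report_schedule) holds, i.e. report_schedule is forbidden. None of the other listed options is forbidden under the premises.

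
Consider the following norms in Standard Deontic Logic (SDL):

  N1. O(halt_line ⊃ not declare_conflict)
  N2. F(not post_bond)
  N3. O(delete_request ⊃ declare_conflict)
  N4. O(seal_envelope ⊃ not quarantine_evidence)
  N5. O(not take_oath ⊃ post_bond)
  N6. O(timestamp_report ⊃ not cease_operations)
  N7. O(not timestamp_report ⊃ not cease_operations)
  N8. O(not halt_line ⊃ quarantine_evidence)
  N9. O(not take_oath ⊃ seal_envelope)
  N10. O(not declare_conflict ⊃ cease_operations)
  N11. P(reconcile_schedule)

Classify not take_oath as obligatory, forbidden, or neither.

By case analysis on timestamp_report: premise 6 gives O(timestamp_report ⊃ not cease_operations) and premise 7 gives O(not timestamp_report ⊃ not cease_operations), so O(not cease_operations) either way.
The contrapositive of premise 10 (O(not declare_conflict ⊃ cease_operations)) is O(not cease_operations ⊃ declare_conflict), and O(not cease_operations) is already established, so O(declare_conflict).
Premise 1 is O(halt_line ⊃ not declare_conflict); contrapositively O(declare_conflict ⊃ not halt_line). Since O(declare_conflict) holds, K gives O(not halt_line).
Premise 8 is O(not halt_line ⊃ quarantine_evidence); since O(not halt_line), deontic closure gives O(quarantine_evidence).
The contrapositive of premise 4 (O(seal_envelope ⊃ not quarantine_evidence)) is O(quarantine_evidence ⊃ not seal_envelope), and O(quarantine_evidence) is already established, so O(not seal_envelope).
Premise 9 is O(not take_oath ⊃ seal_envelope); contrapositively O(not seal_envelope ⊃ take_oath). Since O(not seal_envelope) holds, K gives O(take_oath).
Premises 2, 3, 5, 11 do not contribute to this derivation.
Thus O(take_oath), which is F(not take_oath): not take_oath is forbidden.

Forbidden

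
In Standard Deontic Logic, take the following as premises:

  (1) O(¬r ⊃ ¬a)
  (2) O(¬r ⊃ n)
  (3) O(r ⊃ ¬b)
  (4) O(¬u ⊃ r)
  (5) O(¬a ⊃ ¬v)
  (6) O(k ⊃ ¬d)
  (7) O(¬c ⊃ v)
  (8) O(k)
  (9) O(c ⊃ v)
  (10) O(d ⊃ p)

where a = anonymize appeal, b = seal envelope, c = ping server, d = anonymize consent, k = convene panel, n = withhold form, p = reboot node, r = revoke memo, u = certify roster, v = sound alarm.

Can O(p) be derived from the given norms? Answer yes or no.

No

Premise 10 is O(d ⊃ p), but O(d) is not derivable from the premises, so it does not yield O(p).
No other premise forces O(p). An ideal world satisfying every premise can still have p false, so O(p) is not derivable.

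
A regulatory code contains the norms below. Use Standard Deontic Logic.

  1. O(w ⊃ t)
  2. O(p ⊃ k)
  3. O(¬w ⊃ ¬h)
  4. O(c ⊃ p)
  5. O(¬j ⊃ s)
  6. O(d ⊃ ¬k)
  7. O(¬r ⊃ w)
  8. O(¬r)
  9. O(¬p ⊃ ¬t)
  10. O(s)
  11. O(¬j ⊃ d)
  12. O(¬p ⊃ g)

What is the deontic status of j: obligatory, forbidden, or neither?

Obligatory

From premise 8 we have O(¬r).
From O(¬r) and premise 7, O(¬r ⊃ w), we obtain O(w).
From O(w) and premise 1, O(w ⊃ t), we obtain O(t).
Premise 9, O(¬p ⊃ ¬t), contraposes to O(t ⊃ p); with O(t) we get O(p).
From O(p) and premise 2, O(p ⊃ k), we obtain O(k).
Premise 6, O(d ⊃ ¬k), contraposes to O(k ⊃ ¬d); with O(k) we get O(¬d).
Premise 11 is O(¬j ⊃ d); contrapositively O(¬d ⊃ j). Since O(¬d) holds, K gives O(j).
Premises 3, 4, 5, 10, 12 do not contribute to this derivation.
Hence j is obligatory.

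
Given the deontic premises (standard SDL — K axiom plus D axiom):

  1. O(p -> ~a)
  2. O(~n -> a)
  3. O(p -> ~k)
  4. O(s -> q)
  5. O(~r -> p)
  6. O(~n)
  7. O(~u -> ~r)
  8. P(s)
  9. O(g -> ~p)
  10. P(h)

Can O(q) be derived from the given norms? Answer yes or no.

Premise 4 is O(s -> q), but O(s) is not derivable from the premises (the permission P(s) asserts only ~O(~s), not O(s)), so it does not yield O(q).
No other premise forces O(q). An ideal world satisfying every premise can still have q false, so O(q) is not derivable.

No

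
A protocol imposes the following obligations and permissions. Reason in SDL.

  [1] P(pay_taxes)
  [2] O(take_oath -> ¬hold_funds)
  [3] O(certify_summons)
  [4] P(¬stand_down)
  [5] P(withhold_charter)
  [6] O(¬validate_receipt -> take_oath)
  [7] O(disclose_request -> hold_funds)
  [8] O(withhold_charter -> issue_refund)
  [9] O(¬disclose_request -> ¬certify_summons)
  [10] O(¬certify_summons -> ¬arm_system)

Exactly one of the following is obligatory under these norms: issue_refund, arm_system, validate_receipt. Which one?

Premise 3 gives O(certify_summons).
The contrapositive of premise 9 (O(¬disclose_request -> ¬certify_summons)) is O(certify_summons -> disclose_request), and O(certify_summons) is already established, so O(disclose_request).
Premise 7 is O(disclose_request -> hold_funds); since O(disclose_request), deontic closure gives O(hold_funds).
Premise 2, O(take_oath -> ¬hold_funds), contraposes to O(hold_funds -> ¬take_oath); with O(hold_funds) we get O(¬take_oath).
The contrapositive of premise 6 (O(¬validate_receipt -> take_oath)) is O(¬take_oath -> validate_receipt), and O(¬take_oath) is already established, so O(validate_receipt).
So O(validate_receipt) holds — validate_receipt is obligatory. None of the other listed options is made obligatory by any chain of premises.

validate_receipt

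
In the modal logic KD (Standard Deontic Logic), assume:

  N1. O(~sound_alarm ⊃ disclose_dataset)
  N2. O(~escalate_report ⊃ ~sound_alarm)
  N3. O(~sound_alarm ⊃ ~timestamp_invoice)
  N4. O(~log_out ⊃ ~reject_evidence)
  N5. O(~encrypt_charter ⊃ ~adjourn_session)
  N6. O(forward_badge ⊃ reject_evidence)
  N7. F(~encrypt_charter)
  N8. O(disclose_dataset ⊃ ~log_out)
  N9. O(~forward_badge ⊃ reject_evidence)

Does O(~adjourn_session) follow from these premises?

No

Premise 5 is O(~encrypt_charter ⊃ ~adjourn_session), but O(~encrypt_charter) is not derivable from the premises, so it does not yield O(~adjourn_session).
No other premise forces O(~adjourn_session). An ideal world satisfying every premise can still have ~adjourn_session false, so O(~adjourn_session) is not derivable.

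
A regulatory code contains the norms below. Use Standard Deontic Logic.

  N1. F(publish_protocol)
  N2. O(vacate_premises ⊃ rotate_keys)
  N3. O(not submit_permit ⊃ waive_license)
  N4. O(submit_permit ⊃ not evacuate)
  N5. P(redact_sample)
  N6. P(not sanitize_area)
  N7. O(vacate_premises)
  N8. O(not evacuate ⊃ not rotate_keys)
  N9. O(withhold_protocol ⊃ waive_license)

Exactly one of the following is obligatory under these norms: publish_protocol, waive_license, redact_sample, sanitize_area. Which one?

Premise 7 states O(vacate_premises) outright.
Premise 2 is O(vacate_premises ⊃ rotate_keys); since O(vacate_premises), deontic closure gives O(rotate_keys).
Premise 8 is O(not evacuate ⊃ not rotate_keys); contrapositively O(rotate_keys ⊃ evacuate). Since O(rotate_keys) holds, K gives O(evacuate).
The contrapositive of premise 4 (O(submit_permit ⊃ not evacuate)) is O(evacuate ⊃ not submit_permit), and O(evacuate) is already established, so O(not submit_permit).
With premise 3, O(not submit_permit ⊃ waive_license), the K-axiom yields O(waive_license).
So O(waive_license) holds — waive_license is obligatory. None of the other listed options is made obligatory by any chain of premises.

waive_license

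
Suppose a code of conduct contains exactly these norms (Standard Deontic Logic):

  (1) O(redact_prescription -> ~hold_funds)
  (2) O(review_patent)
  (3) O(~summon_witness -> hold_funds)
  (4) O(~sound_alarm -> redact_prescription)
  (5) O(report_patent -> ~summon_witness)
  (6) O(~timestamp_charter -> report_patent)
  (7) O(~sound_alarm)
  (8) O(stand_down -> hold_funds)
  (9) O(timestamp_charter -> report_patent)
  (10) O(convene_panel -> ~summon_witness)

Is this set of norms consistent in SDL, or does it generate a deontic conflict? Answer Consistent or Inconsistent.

By case analysis on timestamp_charter: premise 9 gives O(timestamp_charter -> report_patent) and premise 6 gives O(~timestamp_charter -> report_patent), so O(report_patent) either way.
Premise 5 is O(report_patent -> ~summon_witness); since O(report_patent), deontic closure gives O(~summon_witness).
Premise 3 is O(~summon_witness -> hold_funds); since O(~summon_witness), deontic closure gives O(hold_funds).
Premise 1, O(redact_prescription -> ~hold_funds), contraposes to O(hold_funds -> ~redact_prescription); with O(hold_funds) we get O(~redact_prescription).
Premise 4 is O(~sound_alarm -> redact_prescription); contrapositively O(~redact_prescription -> sound_alarm). Since O(~redact_prescription) holds, K gives O(sound_alarm).
Yet premise 7 states O(~sound_alarm).
We now have both O(sound_alarm) and O(~sound_alarm) — sound_alarm is simultaneously obligatory and forbidden, violating the D-axiom.

Inconsistent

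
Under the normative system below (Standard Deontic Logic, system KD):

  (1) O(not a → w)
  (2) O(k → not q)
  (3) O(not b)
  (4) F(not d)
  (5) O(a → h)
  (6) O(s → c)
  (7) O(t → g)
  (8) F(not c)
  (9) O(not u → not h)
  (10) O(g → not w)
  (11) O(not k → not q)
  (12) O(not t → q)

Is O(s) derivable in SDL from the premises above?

No

Premise 6 is O(s → c); even if O(c) held, inferring O(s) would be affirming the consequent — invalid.
No other premise forces O(s). An ideal world satisfying every premise can still have s false, so O(s) is not derivable.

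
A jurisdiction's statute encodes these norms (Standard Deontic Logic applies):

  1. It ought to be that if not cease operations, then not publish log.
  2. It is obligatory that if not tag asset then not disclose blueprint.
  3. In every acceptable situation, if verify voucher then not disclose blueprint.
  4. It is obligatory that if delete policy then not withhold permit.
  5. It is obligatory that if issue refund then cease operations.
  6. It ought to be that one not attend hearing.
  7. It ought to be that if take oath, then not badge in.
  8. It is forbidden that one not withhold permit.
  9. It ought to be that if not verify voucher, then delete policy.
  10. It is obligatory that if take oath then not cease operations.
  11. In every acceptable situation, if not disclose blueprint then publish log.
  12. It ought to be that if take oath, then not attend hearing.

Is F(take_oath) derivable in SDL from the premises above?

F(¬withhold_permit) at premise 8 means O(withhold_permit).
The contrapositive of premise 4 (O(delete_policy → ¬withhold_permit)) is O(withhold_permit → ¬delete_policy), and O(withhold_permit) is already established, so O(¬delete_policy).
Premise 9 is O(¬verify_voucher → delete_policy); contrapositively O(¬delete_policy → verify_voucher). Since O(¬delete_policy) holds, K gives O(verify_voucher).
With premise 3, O(verify_voucher → ¬disclose_blueprint), the K-axiom yields O(¬disclose_blueprint).
From O(¬disclose_blueprint) and premise 11, O(¬disclose_blueprint → publish_log), we obtain O(publish_log).
The contrapositive of premise 1 (O(¬cease_operations → ¬publish_log)) is O(publish_log → cease_operations), and O(publish_log) is already established, so O(cease_operations).
Premise 10 is O(take_oath → ¬cease_operations); contrapositively O(cease_operations → ¬take_oath). Since O(cease_operations) holds, K gives O(¬take_oath).
Premises 2, 5, 6, 7, 12 do not contribute to this derivation.
So O(¬take_oath) holds, i.e. F(take_oath). The claim follows.

Yes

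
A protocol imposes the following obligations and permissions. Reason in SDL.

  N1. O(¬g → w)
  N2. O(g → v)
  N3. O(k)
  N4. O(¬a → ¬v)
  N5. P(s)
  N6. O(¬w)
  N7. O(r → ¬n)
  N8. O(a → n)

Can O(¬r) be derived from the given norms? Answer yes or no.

From premise 6 we have O(¬w).
The contrapositive of premise 1 (O(¬g → w)) is O(¬w → g), and O(¬w) is already established, so O(g).
Applying K to premise 2 (O(g → v)) and O(g) yields O(v).
Premise 4 is O(¬a → ¬v); contrapositively O(v → a). Since O(v) holds, K gives O(a).
From O(a) and premise 8, O(a → n), we obtain O(n).
The contrapositive of premise 7 (O(r → ¬n)) is O(n → ¬r), and O(n) is already established, so O(¬r).
Premises 3, 5 do not contribute to this derivation.
So O(¬r) follows.

Yes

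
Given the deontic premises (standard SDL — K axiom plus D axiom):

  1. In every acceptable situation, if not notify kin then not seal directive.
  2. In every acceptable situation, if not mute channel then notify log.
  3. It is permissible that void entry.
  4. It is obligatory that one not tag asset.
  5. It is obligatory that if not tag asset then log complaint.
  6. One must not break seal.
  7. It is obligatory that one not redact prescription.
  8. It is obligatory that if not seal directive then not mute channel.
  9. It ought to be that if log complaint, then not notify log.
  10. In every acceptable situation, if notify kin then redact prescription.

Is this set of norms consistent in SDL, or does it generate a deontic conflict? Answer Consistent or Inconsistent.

Inconsistent

Premise 4 gives O(¬tag_asset).
From O(¬tag_asset) and premise 5, O(¬tag_asset → log_complaint), we obtain O(log_complaint).
With premise 9, O(log_complaint → ¬notify_log), the K-axiom yields O(¬notify_log).
Premise 2, O(¬mute_channel → notify_log), contraposes to O(¬notify_log → mute_channel); with O(¬notify_log) we get O(mute_channel).
The contrapositive of premise 8 (O(¬seal_directive → ¬mute_channel)) is O(mute_channel → seal_directive), and O(mute_channel) is already established, so O(seal_directive).
Premise 1 is O(¬notify_kin → ¬seal_directive); contrapositively O(seal_directive → notify_kin). Since O(seal_directive) holds, K gives O(notify_kin).
With premise 10, O(notify_kin → redact_prescription), the K-axiom yields O(redact_prescription).
However, premise 7 gives O(¬redact_prescription).
We now have both O(redact_prescription) and O(¬redact_prescription) — redact_prescription is simultaneously obligatory and forbidden, violating the D-axiom.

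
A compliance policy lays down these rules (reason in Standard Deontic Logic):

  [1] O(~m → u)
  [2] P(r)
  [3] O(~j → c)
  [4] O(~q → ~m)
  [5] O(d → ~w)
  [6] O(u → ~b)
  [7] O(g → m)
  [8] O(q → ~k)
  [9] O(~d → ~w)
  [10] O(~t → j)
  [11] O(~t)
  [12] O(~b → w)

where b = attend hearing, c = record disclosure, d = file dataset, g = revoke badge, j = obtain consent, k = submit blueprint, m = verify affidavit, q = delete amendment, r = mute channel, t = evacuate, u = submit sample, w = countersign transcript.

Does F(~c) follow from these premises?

Premise 3 is O(~j → c), but O(~j) is not derivable from the premises, so it does not yield O(c).
No other premise forces O(c). An ideal world satisfying every premise can still have ~c true, so F(~c) is not derivable.

No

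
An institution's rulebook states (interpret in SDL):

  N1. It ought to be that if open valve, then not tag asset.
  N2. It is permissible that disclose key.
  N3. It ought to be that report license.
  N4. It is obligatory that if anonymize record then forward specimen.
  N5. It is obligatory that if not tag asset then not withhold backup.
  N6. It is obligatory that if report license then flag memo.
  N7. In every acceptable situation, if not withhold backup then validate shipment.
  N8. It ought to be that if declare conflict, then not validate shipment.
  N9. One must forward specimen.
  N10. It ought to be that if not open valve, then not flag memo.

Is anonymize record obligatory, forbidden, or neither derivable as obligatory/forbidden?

Premise 4 is O(anonymize_record → forward_specimen); even if O(forward_specimen) held, inferring O(anonymize_record) would be affirming the consequent — invalid.
No premise or chain of K-axiom applications forces O(anonymize_record), and none forces O(¬anonymize_record). So anonymize_record is neither obligatory nor forbidden under these norms.

Neither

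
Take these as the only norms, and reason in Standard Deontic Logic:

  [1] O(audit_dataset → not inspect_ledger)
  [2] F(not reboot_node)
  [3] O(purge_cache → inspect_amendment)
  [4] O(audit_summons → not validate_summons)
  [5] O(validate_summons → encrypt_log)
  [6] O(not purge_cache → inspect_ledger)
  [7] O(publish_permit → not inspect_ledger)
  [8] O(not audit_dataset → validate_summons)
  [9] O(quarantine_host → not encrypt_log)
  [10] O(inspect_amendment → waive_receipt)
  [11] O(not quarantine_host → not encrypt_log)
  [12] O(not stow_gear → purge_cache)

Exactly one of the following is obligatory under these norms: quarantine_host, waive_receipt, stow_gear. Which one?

waive_receipt

By case analysis on not quarantine_host: premise 11 gives O(not quarantine_host → not encrypt_log) and premise 9 gives O(quarantine_host → not encrypt_log), so O(not encrypt_log) either way.
Premise 5 is O(validate_summons → encrypt_log); contrapositively O(not encrypt_log → not validate_summons). Since O(not encrypt_log) holds, K gives O(not validate_summons).
The contrapositive of premise 8 (O(not audit_dataset → validate_summons)) is O(not validate_summons → audit_dataset), and O(not validate_summons) is already established, so O(audit_dataset).
Applying K to premise 1 (O(audit_dataset → not inspect_ledger)) and O(audit_dataset) yields O(not inspect_ledger).
The contrapositive of premise 6 (O(not purge_cache → inspect_ledger)) is O(not inspect_ledger → purge_cache), and O(not inspect_ledger) is already established, so O(purge_cache).
Applying K to premise 3 (O(purge_cache → inspect_amendment)) and O(purge_cache) yields O(inspect_amendment).
With premise 10, O(inspect_amendment → waive_receipt), the K-axiom yields O(waive_receipt).
So O(waive_receipt) holds — waive_receipt is obligatory. None of the other listed options is made obligatory by any chain of premises.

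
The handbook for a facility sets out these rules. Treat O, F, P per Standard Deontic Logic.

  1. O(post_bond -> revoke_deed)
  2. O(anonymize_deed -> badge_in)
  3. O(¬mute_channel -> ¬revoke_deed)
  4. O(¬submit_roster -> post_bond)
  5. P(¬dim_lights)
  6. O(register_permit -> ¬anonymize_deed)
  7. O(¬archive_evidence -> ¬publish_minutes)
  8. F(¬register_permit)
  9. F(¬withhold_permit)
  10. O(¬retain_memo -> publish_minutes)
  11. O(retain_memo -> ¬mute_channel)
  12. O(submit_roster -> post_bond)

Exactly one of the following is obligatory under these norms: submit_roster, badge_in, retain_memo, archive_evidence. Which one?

Premises 4 and 12 are O(¬submit_roster -> post_bond) and O(submit_roster -> post_bond); every ideal world satisfies ¬submit_roster or submit_roster, so in either case post_bond holds — hence O(post_bond).
With premise 1, O(post_bond -> revoke_deed), the K-axiom yields O(revoke_deed).
Premise 3, O(¬mute_channel -> ¬revoke_deed), contraposes to O(revoke_deed -> mute_channel); with O(revoke_deed) we get O(mute_channel).
Premise 11 is O(retain_memo -> ¬mute_channel); contrapositively O(mute_channel -> ¬retain_memo). Since O(mute_channel) holds, K gives O(¬retain_memo).
With premise 10, O(¬retain_memo -> publish_minutes), the K-axiom yields O(publish_minutes).
Premise 7, O(¬archive_evidence -> ¬publish_minutes), contraposes to O(publish_minutes -> archive_evidence); with O(publish_minutes) we get O(archive_evidence).
So O(archive_evidence) holds — archive_evidence is obligatory. None of the other listed options is made obligatory by any chain of premises.

archive_evidence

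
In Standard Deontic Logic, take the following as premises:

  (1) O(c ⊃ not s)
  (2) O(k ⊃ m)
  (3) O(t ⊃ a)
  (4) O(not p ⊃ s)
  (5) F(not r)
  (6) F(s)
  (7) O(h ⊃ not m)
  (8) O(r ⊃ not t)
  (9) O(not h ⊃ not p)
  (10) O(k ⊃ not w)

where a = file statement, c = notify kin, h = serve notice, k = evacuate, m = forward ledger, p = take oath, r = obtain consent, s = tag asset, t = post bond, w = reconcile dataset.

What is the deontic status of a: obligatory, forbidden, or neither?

Neither

Premise 3 is O(t ⊃ a), but O(t) is not derivable from the premises, so it does not yield O(a).
No premise or chain of K-axiom applications forces O(a), and none forces O(not a). So a is neither obligatory nor forbidden under these norms.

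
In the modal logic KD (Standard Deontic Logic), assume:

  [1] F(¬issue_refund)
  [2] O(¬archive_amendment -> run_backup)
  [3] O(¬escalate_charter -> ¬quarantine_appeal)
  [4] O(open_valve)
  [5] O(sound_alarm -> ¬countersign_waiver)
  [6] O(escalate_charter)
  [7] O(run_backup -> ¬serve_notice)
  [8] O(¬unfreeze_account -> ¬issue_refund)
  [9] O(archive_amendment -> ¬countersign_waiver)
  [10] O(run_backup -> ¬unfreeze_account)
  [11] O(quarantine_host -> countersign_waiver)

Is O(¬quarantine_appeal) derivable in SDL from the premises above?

Premise 3 is O(¬escalate_charter -> ¬quarantine_appeal), but O(¬escalate_charter) is not derivable from the premises, so it does not yield O(¬quarantine_appeal).
No other premise forces O(¬quarantine_appeal). An ideal world satisfying every premise can still have ¬quarantine_appeal false, so O(¬quarantine_appeal) is not derivable.

No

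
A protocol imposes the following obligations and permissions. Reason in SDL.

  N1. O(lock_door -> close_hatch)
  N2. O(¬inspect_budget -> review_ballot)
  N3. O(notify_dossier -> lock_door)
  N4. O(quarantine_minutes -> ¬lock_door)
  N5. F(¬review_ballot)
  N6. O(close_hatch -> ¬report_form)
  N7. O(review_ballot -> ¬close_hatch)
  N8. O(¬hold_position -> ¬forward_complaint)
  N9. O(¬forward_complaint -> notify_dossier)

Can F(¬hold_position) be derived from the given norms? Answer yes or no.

Premise 5, F(¬review_ballot), is equivalent to O(review_ballot).
Premise 7 is O(review_ballot -> ¬close_hatch); since O(review_ballot), deontic closure gives O(¬close_hatch).
The contrapositive of premise 1 (O(lock_door -> close_hatch)) is O(¬close_hatch -> ¬lock_door), and O(¬close_hatch) is already established, so O(¬lock_door).
Premise 3 is O(notify_dossier -> lock_door); contrapositively O(¬lock_door -> ¬notify_dossier). Since O(¬lock_door) holds, K gives O(¬notify_dossier).
The contrapositive of premise 9 (O(¬forward_complaint -> notify_dossier)) is O(¬notify_dossier -> forward_complaint), and O(¬notify_dossier) is already established, so O(forward_complaint).
Premise 8 is O(¬hold_position -> ¬forward_complaint); contrapositively O(forward_complaint -> hold_position). Since O(forward_complaint) holds, K gives O(hold_position).
Premises 2, 4, 6 do not contribute to this derivation.
So O(hold_position) holds, i.e. F(¬hold_position). The claim follows.

Yes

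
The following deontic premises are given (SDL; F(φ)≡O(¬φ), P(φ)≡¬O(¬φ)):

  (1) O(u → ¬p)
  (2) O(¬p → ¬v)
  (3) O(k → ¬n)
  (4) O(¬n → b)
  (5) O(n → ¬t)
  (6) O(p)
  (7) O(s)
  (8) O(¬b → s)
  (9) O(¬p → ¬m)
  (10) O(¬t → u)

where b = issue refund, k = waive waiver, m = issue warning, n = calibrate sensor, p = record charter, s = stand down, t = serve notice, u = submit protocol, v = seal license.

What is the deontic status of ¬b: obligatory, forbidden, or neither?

Forbidden

Premise 6 gives O(p).
Premise 1 is O(u → ¬p); contrapositively O(p → ¬u). Since O(p) holds, K gives O(¬u).
Premise 10 is O(¬t → u); contrapositively O(¬u → t). Since O(¬u) holds, K gives O(t).
Premise 5, O(n → ¬t), contraposes to O(t → ¬n); with O(t) we get O(¬n).
From O(¬n) and premise 4, O(¬n → b), we obtain O(b).
Premises 2, 3, 7, 8, 9 do not contribute to this derivation.
Thus O(b), which is F(¬b): ¬b is forbidden.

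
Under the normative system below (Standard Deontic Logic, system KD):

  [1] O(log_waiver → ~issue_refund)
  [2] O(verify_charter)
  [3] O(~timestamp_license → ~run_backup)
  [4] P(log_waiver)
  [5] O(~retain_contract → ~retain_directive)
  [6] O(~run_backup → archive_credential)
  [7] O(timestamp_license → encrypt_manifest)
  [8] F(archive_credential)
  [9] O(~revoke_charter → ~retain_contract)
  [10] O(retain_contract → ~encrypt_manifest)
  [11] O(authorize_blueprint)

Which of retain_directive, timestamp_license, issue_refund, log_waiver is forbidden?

retain_directive

F(archive_credential) at premise 8 means O(~archive_credential).
Premise 6 is O(~run_backup → archive_credential); contrapositively O(~archive_credential → run_backup). Since O(~archive_credential) holds, K gives O(run_backup).
Premise 3, O(~timestamp_license → ~run_backup), contraposes to O(run_backup → timestamp_license); with O(run_backup) we get O(timestamp_license).
From O(timestamp_license) and premise 7, O(timestamp_license → encrypt_manifest), we obtain O(encrypt_manifest).
Premise 10, O(retain_contract → ~encrypt_manifest), contraposes to O(encrypt_manifest → ~retain_contract); with O(encrypt_manifest) we get O(~retain_contract).
With premise 5, O(~retain_contract → ~retain_directive), the K-axiom yields O(~retain_directive).
So O(~retain_directive) holds, i.e. retain_directive is forbidden. None of the other listed options is forbidden under the premises.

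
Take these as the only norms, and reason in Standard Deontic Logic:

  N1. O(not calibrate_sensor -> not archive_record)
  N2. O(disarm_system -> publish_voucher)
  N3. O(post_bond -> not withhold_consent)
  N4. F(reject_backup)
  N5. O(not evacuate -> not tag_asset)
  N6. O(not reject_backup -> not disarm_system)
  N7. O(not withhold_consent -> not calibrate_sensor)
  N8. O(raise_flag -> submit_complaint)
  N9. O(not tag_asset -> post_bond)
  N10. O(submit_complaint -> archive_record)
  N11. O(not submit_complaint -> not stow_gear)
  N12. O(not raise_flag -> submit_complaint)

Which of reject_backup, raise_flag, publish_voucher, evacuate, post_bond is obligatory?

By case analysis on raise_flag: premise 8 gives O(raise_flag -> submit_complaint) and premise 12 gives O(not raise_flag -> submit_complaint), so O(submit_complaint) either way.
Premise 10 is O(submit_complaint -> archive_record); since O(submit_complaint), deontic closure gives O(archive_record).
The contrapositive of premise 1 (O(not calibrate_sensor -> not archive_record)) is O(archive_record -> calibrate_sensor), and O(archive_record) is already established, so O(calibrate_sensor).
The contrapositive of premise 7 (O(not withhold_consent -> not calibrate_sensor)) is O(calibrate_sensor -> withhold_consent), and O(calibrate_sensor) is already established, so O(withhold_consent).
Premise 3 is O(post_bond -> not withhold_consent); contrapositively O(withhold_consent -> not post_bond). Since O(withhold_consent) holds, K gives O(not post_bond).
Premise 9, O(not tag_asset -> post_bond), contraposes to O(not post_bond -> tag_asset); with O(not post_bond) we get O(tag_asset).
Premise 5 is O(not evacuate -> not tag_asset); contrapositively O(tag_asset -> evacuate). Since O(tag_asset) holds, K gives O(evacuate).
So O(evacuate) holds — evacuate is obligatory. None of the other listed options is made obligatory by any chain of premises.

evacuate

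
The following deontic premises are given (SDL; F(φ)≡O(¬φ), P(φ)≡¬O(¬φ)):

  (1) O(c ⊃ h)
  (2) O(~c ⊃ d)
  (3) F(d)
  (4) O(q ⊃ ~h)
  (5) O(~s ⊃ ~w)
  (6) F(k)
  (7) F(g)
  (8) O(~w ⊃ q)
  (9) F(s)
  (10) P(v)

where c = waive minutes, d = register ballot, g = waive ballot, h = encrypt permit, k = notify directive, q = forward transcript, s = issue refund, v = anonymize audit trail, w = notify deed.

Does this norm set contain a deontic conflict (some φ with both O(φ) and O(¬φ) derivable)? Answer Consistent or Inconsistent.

Inconsistent

Premise 3 is F(d), i.e. O(~d).
Premise 2 is O(~c ⊃ d); contrapositively O(~d ⊃ c). Since O(~d) holds, K gives O(c).
With premise 1, O(c ⊃ h), the K-axiom yields O(h).
The contrapositive of premise 4 (O(q ⊃ ~h)) is O(h ⊃ ~q), and O(h) is already established, so O(~q).
The contrapositive of premise 8 (O(~w ⊃ q)) is O(~q ⊃ w), and O(~q) is already established, so O(w).
Premise 5, O(~s ⊃ ~w), contraposes to O(w ⊃ s); with O(w) we get O(s).
But premise 9, F(s), means O(~s).
We now have both O(s) and O(~s) — s is simultaneously obligatory and forbidden, violating the D-axiom.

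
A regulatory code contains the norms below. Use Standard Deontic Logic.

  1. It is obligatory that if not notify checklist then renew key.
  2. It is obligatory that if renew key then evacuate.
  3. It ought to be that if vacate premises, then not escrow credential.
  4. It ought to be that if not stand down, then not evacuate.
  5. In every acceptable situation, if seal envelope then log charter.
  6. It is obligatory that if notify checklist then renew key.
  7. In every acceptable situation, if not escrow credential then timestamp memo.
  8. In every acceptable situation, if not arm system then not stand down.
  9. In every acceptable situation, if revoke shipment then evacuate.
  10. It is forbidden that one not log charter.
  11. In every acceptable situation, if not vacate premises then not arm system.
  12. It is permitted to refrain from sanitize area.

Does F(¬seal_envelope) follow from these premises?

Premise 5 is O(seal_envelope → log_charter); even if O(log_charter) held, inferring O(seal_envelope) would be affirming the consequent — invalid.
No other premise forces O(seal_envelope). An ideal world satisfying every premise can still have ¬seal_envelope true, so F(¬seal_envelope) is not derivable.

No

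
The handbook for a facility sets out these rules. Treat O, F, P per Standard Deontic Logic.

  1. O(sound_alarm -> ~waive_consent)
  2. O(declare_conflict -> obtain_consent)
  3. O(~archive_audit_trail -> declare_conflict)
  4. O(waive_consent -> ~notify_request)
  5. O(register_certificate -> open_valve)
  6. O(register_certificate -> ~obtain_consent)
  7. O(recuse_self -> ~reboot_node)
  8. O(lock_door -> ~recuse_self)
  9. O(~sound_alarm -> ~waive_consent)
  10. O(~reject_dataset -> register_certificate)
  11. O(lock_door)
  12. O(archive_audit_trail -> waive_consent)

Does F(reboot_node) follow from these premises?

No

Premise 7 is O(recuse_self -> ~reboot_node), but O(recuse_self) is not derivable from the premises, so it does not yield O(~reboot_node).
No other premise forces O(~reboot_node). An ideal world satisfying every premise can still have reboot_node true, so F(reboot_node) is not derivable.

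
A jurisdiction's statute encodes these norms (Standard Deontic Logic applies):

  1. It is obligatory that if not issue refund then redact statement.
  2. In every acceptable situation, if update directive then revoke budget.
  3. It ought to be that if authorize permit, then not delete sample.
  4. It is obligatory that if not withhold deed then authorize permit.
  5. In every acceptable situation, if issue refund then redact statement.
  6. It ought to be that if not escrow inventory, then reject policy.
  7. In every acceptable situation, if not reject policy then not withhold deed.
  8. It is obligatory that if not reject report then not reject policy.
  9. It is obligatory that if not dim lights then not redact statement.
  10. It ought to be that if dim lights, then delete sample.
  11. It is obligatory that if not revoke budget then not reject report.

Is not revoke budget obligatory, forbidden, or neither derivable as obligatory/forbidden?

Premises 1 and 5 are O(¬issue_refund → redact_statement) and O(issue_refund → redact_statement); every ideal world satisfies ¬issue_refund or issue_refund, so in either case redact_statement holds — hence O(redact_statement).
The contrapositive of premise 9 (O(¬dim_lights → ¬redact_statement)) is O(redact_statement → dim_lights), and O(redact_statement) is already established, so O(dim_lights).
Applying K to premise 10 (O(dim_lights → delete_sample)) and O(dim_lights) yields O(delete_sample).
The contrapositive of premise 3 (O(authorize_permit → ¬delete_sample)) is O(delete_sample → ¬authorize_permit), and O(delete_sample) is already established, so O(¬authorize_permit).
Premise 4 is O(¬withhold_deed → authorize_permit); contrapositively O(¬authorize_permit → withhold_deed). Since O(¬authorize_permit) holds, K gives O(withhold_deed).
Premise 7 is O(¬reject_policy → ¬withhold_deed); contrapositively O(withhold_deed → reject_policy). Since O(withhold_deed) holds, K gives O(reject_policy).
The contrapositive of premise 8 (O(¬reject_report → ¬reject_policy)) is O(reject_policy → reject_report), and O(reject_policy) is already established, so O(reject_report).
The contrapositive of premise 11 (O(¬revoke_budget → ¬reject_report)) is O(reject_report → revoke_budget), and O(reject_report) is already established, so O(revoke_budget).
Premises 2, 6 do not contribute to this derivation.
Thus O(revoke_budget), which is F(¬revoke_budget): ¬revoke_budget is forbidden.

Forbidden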